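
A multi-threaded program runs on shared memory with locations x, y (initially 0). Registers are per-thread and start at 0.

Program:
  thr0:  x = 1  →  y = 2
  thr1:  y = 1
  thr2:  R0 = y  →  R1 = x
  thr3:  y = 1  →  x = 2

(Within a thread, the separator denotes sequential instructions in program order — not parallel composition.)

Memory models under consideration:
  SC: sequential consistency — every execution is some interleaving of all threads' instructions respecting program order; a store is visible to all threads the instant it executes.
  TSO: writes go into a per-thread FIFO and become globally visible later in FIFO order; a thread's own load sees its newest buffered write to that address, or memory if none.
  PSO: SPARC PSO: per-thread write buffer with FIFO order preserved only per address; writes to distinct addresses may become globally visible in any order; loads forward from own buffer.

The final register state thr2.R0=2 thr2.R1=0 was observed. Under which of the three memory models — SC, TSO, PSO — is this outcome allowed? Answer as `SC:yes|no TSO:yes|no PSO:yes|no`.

SC:no TSO:no PSO:yes

outcome vector order: (thr2.R0,thr2.R1)
SC (8): (0,0) (0,1) (0,2) (1,0) (1,1) (1,2) (2,1) (2,2)
TSO (8): (0,0) (0,1) (0,2) (1,0) (1,1) (1,2) (2,1) (2,2)
PSO (9): (0,0) (0,1) (0,2) (1,0) (1,1) (1,2) (2,0) (2,1) (2,2)
target (2,0) ∈ {PSO}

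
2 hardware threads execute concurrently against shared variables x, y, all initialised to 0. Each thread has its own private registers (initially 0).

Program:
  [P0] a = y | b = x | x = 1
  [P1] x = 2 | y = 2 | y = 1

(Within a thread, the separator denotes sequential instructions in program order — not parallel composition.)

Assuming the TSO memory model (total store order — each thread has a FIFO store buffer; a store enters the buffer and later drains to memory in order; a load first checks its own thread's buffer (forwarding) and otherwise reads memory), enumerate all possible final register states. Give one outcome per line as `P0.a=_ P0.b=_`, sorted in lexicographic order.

outcome vector order: (P0.a,P0.b)
|TSO outcomes| = 4

P0.a=0 P0.b=0
P0.a=0 P0.b=2
P0.a=1 P0.b=2
P0.a=2 P0.b=2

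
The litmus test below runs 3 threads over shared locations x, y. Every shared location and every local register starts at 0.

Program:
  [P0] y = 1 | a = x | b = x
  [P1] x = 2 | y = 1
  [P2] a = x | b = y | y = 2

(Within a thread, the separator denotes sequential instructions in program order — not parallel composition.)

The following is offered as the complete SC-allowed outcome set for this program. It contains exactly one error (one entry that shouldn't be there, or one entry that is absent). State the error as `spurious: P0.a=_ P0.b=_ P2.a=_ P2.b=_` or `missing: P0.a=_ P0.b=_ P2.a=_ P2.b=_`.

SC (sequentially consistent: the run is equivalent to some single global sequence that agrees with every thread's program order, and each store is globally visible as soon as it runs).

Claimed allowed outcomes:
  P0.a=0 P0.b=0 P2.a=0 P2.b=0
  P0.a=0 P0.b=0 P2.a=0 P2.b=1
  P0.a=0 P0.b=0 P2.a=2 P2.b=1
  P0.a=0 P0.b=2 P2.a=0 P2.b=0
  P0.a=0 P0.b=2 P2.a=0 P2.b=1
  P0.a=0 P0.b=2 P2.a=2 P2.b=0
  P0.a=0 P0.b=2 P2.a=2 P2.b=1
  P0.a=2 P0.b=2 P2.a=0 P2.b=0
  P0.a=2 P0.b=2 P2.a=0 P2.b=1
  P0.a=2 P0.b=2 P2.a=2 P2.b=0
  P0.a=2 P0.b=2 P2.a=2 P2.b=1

outcome vector order: (P0.a,P0.b,P2.a,P2.b)
SC (10): 0/0/0/0 0/0/0/1 0/0/2/1 0/2/0/0 0/2/0/1 0/2/2/1 2/2/0/0 2/2/0/1 2/2/2/0 2/2/2/1
claimed∖SC = {0/2/2/0}

spurious: P0.a=0 P0.b=2 P2.a=2 P2.b=0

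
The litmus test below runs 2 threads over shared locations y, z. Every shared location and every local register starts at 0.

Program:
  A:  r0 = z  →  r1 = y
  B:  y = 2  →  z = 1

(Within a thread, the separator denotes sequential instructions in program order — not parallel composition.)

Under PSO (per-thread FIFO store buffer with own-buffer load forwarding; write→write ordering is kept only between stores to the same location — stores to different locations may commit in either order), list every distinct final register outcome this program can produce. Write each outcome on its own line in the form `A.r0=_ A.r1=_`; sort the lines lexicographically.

outcome vector order: (A.r0,A.r1)
|PSO outcomes| = 4

A.r0=0 A.r1=0
A.r0=0 A.r1=2
A.r0=1 A.r1=0
A.r0=1 A.r1=2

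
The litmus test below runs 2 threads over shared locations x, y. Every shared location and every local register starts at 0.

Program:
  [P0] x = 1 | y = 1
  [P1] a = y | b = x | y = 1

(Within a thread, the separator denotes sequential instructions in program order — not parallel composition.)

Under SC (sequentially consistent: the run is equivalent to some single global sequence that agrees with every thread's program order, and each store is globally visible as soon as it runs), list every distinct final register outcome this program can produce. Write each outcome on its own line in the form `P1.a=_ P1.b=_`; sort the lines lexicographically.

P1.a=0 P1.b=0
P1.a=0 P1.b=1
P1.a=1 P1.b=1

outcome vector order: (P1.a,P1.b)
|SC outcomes| = 3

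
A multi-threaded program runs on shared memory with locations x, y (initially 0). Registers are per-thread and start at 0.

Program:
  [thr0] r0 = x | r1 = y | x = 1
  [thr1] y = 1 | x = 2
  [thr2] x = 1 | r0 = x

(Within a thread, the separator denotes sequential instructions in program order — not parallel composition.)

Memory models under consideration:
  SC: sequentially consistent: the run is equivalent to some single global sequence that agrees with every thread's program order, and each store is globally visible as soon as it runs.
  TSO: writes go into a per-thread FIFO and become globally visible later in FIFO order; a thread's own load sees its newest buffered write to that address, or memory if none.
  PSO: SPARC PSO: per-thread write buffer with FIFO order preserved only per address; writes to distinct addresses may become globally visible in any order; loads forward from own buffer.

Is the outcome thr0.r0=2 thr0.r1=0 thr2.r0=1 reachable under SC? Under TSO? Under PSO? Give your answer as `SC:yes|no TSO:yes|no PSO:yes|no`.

SC:no TSO:no PSO:yes

outcome vector order: (thr0.r0,thr0.r1,thr2.r0)
SC (10): 001 002 011 012 101 102 111 112 211 212
TSO (10): 001 002 011 012 101 102 111 112 211 212
PSO (12): 001 002 011 012 101 102 111 112 201 202 211 212
target 201 ∈ {PSO}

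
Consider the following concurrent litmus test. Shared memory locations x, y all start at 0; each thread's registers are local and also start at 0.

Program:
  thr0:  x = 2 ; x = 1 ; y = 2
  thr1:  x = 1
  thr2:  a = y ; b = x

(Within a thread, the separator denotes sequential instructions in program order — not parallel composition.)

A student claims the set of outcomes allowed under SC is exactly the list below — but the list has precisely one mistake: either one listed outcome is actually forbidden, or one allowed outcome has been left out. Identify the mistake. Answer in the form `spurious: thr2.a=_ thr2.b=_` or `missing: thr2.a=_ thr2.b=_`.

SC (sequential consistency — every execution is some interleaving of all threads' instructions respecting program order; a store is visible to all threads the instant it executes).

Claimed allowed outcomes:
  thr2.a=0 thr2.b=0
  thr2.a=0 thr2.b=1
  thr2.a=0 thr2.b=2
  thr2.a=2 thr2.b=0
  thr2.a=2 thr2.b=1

spurious: thr2.a=2 thr2.b=0

outcome vector order: (thr2.a,thr2.b)
[SC] allowed = {0/0, 0/1, 0/2, 2/1}
claimed∖SC = {2/0}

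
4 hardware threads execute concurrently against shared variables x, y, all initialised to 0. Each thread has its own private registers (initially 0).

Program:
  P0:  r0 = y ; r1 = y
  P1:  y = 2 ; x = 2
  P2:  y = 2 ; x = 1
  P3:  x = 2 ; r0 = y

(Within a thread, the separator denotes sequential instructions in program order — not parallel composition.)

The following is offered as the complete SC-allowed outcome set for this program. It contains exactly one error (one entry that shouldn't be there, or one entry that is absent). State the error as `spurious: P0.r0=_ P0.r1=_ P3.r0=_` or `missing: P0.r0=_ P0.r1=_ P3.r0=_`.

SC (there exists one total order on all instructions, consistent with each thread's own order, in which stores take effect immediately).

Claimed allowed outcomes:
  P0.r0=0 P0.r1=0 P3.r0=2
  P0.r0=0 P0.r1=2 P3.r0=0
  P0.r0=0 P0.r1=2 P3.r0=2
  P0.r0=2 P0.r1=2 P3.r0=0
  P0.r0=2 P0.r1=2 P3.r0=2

outcome vector order: (P0.r0,P0.r1,P3.r0)
under SC → (0,0,0), (0,0,2), (0,2,0), (0,2,2), (2,2,0), (2,2,2)
SC∖claimed = {(0,0,0)}

missing: P0.r0=0 P0.r1=0 P3.r0=0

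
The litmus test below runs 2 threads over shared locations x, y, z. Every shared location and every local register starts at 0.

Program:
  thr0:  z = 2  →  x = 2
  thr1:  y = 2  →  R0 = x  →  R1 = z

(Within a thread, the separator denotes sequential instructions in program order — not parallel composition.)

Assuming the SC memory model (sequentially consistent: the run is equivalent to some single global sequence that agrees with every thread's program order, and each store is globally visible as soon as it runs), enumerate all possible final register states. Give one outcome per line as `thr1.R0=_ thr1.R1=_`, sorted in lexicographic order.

outcome vector order: (thr1.R0,thr1.R1)
|SC outcomes| = 3

thr1.R0=0 thr1.R1=0
thr1.R0=0 thr1.R1=2
thr1.R0=2 thr1.R1=2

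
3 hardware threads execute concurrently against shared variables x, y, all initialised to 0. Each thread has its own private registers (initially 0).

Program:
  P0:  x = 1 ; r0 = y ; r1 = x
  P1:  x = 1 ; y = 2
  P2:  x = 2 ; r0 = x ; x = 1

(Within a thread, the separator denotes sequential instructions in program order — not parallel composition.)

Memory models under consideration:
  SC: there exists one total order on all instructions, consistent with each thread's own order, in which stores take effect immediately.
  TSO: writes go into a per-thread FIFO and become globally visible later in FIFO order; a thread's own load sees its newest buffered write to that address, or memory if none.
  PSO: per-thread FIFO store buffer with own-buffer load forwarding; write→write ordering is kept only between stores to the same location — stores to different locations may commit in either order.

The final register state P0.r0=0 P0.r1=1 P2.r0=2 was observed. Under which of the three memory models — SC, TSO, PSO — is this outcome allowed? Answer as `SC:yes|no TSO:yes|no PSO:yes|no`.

outcome vector order: (P0.r0,P0.r1,P2.r0)
SC (7): 011 012 021 022 211 212 222
TSO (7): 011 012 021 022 211 212 222
PSO (8): 011 012 021 022 211 212 221 222
target 012 ∈ {SC,TSO,PSO}

SC:yes TSO:yes PSO:yes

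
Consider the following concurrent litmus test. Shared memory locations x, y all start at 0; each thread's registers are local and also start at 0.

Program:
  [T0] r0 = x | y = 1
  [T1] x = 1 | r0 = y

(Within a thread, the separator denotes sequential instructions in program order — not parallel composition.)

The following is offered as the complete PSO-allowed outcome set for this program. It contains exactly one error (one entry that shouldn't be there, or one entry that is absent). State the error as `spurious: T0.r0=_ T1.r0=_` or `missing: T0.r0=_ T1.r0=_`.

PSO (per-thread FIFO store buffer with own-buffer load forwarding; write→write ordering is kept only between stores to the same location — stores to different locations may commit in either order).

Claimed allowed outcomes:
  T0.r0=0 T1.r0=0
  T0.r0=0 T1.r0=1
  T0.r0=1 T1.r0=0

outcome vector order: (T0.r0,T1.r0)
PSO (4): 0/0 0/1 1/0 1/1
PSO∖claimed = {1/1}

missing: T0.r0=1 T1.r0=1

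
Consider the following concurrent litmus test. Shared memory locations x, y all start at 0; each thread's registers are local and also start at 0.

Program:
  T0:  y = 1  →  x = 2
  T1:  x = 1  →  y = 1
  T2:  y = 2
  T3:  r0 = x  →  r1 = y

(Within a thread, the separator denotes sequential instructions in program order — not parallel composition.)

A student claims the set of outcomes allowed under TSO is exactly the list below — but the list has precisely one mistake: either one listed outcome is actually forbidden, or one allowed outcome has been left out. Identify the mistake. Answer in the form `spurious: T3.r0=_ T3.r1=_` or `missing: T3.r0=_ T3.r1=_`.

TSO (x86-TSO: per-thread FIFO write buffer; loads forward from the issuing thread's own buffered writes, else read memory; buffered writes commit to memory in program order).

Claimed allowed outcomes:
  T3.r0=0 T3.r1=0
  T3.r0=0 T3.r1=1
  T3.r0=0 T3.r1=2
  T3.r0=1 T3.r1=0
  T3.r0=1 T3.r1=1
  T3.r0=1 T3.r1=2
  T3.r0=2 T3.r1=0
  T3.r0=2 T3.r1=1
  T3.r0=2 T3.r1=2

spurious: T3.r0=2 T3.r1=0

outcome vector order: (T3.r0,T3.r1)
[TSO] allowed = {<0 0>; <0 1>; <0 2>; <1 0>; <1 1>; <1 2>; <2 1>; <2 2>}
claimed∖TSO = {<2 0>}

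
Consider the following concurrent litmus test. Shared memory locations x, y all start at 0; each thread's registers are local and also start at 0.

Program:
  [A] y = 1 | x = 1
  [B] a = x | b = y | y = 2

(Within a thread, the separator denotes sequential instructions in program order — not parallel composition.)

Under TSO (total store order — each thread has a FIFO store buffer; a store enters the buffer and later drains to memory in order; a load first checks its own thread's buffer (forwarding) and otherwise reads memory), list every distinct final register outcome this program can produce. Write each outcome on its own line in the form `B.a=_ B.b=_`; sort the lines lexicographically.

outcome vector order: (B.a,B.b)
|TSO outcomes| = 3

B.a=0 B.b=0
B.a=0 B.b=1
B.a=1 B.b=1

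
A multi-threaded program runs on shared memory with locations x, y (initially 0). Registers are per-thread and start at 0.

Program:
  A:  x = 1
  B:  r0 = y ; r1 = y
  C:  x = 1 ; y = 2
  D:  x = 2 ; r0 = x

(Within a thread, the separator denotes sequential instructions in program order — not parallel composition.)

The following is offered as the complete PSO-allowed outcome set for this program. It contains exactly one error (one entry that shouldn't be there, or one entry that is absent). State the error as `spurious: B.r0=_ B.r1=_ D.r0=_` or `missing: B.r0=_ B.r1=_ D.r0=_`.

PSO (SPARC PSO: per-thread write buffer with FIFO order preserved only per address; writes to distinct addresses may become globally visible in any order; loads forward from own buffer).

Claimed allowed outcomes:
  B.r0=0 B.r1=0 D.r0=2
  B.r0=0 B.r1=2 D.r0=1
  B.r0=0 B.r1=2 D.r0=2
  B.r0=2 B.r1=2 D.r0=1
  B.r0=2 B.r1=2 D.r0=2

outcome vector order: (B.r0,B.r1,D.r0)
PSO (6): 0/0/1 0/0/2 0/2/1 0/2/2 2/2/1 2/2/2
PSO∖claimed = {0/0/1}

missing: B.r0=0 B.r1=0 D.r0=1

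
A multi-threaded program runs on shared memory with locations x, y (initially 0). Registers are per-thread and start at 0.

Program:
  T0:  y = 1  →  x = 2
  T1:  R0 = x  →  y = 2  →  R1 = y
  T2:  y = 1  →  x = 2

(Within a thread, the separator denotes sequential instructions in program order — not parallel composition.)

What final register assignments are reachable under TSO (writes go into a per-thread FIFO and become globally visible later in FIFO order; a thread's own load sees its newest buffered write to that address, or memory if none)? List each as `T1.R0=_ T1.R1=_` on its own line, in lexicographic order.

T1.R0=0 T1.R1=1
T1.R0=0 T1.R1=2
T1.R0=2 T1.R1=1
T1.R0=2 T1.R1=2

outcome vector order: (T1.R0,T1.R1)
|TSO outcomes| = 4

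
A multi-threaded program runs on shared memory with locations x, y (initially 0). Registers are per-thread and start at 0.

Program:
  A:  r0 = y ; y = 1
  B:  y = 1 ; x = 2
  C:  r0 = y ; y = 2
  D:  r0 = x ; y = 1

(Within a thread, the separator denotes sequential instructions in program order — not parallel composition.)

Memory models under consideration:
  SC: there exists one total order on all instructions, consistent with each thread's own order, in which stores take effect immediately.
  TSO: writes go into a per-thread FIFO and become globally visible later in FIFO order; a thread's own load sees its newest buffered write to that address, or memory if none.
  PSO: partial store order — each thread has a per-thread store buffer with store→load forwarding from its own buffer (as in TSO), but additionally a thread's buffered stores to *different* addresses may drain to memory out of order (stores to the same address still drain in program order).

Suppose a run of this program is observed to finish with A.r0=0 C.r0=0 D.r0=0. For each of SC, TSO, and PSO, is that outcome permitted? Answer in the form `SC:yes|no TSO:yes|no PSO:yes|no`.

outcome vector order: (A.r0,C.r0,D.r0)
under SC → 0/0/0; 0/0/2; 0/1/0; 0/1/2; 1/0/0; 1/0/2; 1/1/0; 1/1/2; 2/0/0; 2/0/2; 2/1/0; 2/1/2
under TSO → 0/0/0; 0/0/2; 0/1/0; 0/1/2; 1/0/0; 1/0/2; 1/1/0; 1/1/2; 2/0/0; 2/0/2; 2/1/0; 2/1/2
under PSO → 0/0/0; 0/0/2; 0/1/0; 0/1/2; 1/0/0; 1/0/2; 1/1/0; 1/1/2; 2/0/0; 2/0/2; 2/1/0; 2/1/2
target 0/0/0 ∈ {SC,TSO,PSO}

SC:yes TSO:yes PSO:yes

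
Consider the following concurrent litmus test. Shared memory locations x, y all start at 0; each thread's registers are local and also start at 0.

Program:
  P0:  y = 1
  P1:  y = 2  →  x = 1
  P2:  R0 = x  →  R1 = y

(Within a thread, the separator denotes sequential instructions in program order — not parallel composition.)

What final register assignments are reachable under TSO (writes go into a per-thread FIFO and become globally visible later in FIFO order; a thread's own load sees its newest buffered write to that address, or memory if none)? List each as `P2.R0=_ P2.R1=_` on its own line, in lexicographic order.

outcome vector order: (P2.R0,P2.R1)
|TSO outcomes| = 5

P2.R0=0 P2.R1=0
P2.R0=0 P2.R1=1
P2.R0=0 P2.R1=2
P2.R0=1 P2.R1=1
P2.R0=1 P2.R1=2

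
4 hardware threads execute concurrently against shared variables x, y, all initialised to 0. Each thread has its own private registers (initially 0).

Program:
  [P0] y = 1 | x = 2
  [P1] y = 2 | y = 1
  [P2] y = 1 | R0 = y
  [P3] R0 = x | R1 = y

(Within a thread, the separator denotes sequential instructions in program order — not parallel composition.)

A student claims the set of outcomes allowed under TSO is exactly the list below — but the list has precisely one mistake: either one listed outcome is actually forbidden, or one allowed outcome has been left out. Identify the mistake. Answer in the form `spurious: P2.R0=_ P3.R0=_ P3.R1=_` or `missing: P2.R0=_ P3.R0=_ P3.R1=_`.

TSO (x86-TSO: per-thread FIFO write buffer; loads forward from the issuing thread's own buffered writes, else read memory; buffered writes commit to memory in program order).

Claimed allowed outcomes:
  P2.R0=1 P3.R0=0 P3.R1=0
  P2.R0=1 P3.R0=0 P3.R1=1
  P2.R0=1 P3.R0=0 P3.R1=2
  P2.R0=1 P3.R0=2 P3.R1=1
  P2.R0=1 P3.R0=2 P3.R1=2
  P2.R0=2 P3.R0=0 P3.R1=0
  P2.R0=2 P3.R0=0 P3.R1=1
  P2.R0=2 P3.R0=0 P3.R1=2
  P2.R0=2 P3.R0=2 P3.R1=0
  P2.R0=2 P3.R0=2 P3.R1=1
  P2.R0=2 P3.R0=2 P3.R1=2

spurious: P2.R0=2 P3.R0=2 P3.R1=0

outcome vector order: (P2.R0,P3.R0,P3.R1)
under TSO → 1/0/0; 1/0/1; 1/0/2; 1/2/1; 1/2/2; 2/0/0; 2/0/1; 2/0/2; 2/2/1; 2/2/2
claimed∖TSO = {2/2/0}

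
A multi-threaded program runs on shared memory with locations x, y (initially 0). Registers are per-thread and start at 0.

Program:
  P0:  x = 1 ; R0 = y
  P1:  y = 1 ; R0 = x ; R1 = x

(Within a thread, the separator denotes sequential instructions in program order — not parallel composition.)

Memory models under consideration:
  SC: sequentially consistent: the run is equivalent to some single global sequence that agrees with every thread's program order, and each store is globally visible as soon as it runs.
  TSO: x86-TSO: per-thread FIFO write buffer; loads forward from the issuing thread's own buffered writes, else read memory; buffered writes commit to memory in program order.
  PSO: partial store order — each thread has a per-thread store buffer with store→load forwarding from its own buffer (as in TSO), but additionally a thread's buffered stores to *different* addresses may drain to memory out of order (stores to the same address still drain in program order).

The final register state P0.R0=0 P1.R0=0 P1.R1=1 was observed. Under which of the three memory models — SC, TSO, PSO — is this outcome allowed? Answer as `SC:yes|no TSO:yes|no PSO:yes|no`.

SC:no TSO:yes PSO:yes

outcome vector order: (P0.R0,P1.R0,P1.R1)
SC: 4 outcomes — {0/1/1 1/0/0 1/0/1 1/1/1}
TSO: 6 outcomes — {0/0/0 0/0/1 0/1/1 1/0/0 1/0/1 1/1/1}
PSO: 6 outcomes — {0/0/0 0/0/1 0/1/1 1/0/0 1/0/1 1/1/1}
target 0/0/1 ∈ {TSO,PSO}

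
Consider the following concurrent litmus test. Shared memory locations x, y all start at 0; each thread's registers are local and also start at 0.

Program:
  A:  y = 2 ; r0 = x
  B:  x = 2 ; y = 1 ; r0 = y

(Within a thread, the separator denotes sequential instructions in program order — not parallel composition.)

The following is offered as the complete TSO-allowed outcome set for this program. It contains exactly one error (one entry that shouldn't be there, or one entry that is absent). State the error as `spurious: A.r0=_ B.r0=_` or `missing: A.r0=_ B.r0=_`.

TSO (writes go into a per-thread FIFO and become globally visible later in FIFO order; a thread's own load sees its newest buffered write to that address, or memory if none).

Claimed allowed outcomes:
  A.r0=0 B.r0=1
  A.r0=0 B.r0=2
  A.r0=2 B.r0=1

missing: A.r0=2 B.r0=2

outcome vector order: (A.r0,B.r0)
[TSO] allowed = {0/1 0/2 2/1 2/2}
TSO∖claimed = {2/2}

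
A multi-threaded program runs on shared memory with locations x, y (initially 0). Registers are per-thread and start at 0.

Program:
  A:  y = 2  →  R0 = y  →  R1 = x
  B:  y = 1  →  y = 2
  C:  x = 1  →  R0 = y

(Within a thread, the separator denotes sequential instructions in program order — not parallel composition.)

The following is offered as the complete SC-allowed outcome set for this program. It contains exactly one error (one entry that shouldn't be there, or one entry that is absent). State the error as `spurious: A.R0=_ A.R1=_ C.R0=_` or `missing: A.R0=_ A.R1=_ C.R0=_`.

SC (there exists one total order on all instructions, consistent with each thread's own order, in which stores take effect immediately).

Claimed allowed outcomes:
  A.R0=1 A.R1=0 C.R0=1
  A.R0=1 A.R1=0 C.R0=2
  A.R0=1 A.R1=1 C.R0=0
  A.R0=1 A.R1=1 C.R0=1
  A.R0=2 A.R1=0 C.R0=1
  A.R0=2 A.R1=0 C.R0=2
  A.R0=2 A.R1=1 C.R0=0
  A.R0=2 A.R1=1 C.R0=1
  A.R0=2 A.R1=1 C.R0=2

missing: A.R0=1 A.R1=1 C.R0=2

outcome vector order: (A.R0,A.R1,C.R0)
SC: 10 outcomes — {(1,0,1), (1,0,2), (1,1,0), (1,1,1), (1,1,2), (2,0,1), (2,0,2), (2,1,0), (2,1,1), (2,1,2)}
SC∖claimed = {(1,1,2)}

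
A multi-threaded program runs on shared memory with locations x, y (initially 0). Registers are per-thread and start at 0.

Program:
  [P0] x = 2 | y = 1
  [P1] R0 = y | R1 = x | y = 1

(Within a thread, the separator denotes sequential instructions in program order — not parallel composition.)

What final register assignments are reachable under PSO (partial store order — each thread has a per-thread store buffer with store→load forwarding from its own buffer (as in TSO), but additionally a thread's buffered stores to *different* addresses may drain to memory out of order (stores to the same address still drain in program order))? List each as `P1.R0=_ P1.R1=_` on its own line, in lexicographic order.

P1.R0=0 P1.R1=0
P1.R0=0 P1.R1=2
P1.R0=1 P1.R1=0
P1.R0=1 P1.R1=2

outcome vector order: (P1.R0,P1.R1)
|PSO outcomes| = 4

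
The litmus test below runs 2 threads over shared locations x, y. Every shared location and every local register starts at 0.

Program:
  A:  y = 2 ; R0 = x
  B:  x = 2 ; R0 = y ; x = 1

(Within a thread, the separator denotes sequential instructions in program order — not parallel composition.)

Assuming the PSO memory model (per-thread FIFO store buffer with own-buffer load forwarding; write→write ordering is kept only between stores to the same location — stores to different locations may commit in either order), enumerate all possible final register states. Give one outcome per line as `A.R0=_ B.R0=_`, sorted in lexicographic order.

outcome vector order: (A.R0,B.R0)
|PSO outcomes| = 6

A.R0=0 B.R0=0
A.R0=0 B.R0=2
A.R0=1 B.R0=0
A.R0=1 B.R0=2
A.R0=2 B.R0=0
A.R0=2 B.R0=2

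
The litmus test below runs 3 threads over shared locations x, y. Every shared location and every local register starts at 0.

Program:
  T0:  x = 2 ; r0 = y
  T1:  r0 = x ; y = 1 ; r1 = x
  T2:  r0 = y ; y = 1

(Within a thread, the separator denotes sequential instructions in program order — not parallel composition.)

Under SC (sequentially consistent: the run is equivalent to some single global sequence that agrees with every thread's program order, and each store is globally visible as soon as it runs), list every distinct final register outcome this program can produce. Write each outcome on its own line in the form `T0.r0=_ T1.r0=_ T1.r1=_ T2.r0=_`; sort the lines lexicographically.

T0.r0=0 T1.r0=0 T1.r1=2 T2.r0=0
T0.r0=0 T1.r0=0 T1.r1=2 T2.r0=1
T0.r0=0 T1.r0=2 T1.r1=2 T2.r0=0
T0.r0=0 T1.r0=2 T1.r1=2 T2.r0=1
T0.r0=1 T1.r0=0 T1.r1=0 T2.r0=0
T0.r0=1 T1.r0=0 T1.r1=0 T2.r0=1
T0.r0=1 T1.r0=0 T1.r1=2 T2.r0=0
T0.r0=1 T1.r0=0 T1.r1=2 T2.r0=1
T0.r0=1 T1.r0=2 T1.r1=2 T2.r0=0
T0.r0=1 T1.r0=2 T1.r1=2 T2.r0=1

outcome vector order: (T0.r0,T1.r0,T1.r1,T2.r0)
|SC outcomes| = 10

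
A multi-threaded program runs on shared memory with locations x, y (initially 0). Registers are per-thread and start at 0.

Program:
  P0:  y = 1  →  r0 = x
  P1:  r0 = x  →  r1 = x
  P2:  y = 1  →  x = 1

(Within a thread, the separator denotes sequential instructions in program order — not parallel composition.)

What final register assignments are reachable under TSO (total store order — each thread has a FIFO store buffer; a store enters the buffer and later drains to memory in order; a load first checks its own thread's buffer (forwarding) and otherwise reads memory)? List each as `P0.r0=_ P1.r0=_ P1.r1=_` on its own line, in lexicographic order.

outcome vector order: (P0.r0,P1.r0,P1.r1)
|TSO outcomes| = 6

P0.r0=0 P1.r0=0 P1.r1=0
P0.r0=0 P1.r0=0 P1.r1=1
P0.r0=0 P1.r0=1 P1.r1=1
P0.r0=1 P1.r0=0 P1.r1=0
P0.r0=1 P1.r0=0 P1.r1=1
P0.r0=1 P1.r0=1 P1.r1=1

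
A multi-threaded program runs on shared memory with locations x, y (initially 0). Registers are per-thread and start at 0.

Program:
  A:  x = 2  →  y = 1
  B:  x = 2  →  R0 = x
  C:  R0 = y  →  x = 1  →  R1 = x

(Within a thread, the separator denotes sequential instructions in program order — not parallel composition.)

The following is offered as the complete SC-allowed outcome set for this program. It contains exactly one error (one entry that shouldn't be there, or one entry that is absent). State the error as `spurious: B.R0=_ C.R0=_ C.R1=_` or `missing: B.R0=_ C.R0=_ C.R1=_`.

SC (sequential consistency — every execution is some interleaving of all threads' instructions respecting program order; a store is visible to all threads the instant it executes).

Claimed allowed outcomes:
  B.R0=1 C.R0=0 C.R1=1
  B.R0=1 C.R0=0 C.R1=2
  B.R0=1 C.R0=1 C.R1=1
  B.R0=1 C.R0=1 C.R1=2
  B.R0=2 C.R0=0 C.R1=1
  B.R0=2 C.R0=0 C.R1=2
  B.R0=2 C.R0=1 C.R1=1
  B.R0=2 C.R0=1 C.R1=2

outcome vector order: (B.R0,C.R0,C.R1)
SC: 7 outcomes — {1/0/1 1/0/2 1/1/1 2/0/1 2/0/2 2/1/1 2/1/2}
claimed∖SC = {1/1/2}

spurious: B.R0=1 C.R0=1 C.R1=2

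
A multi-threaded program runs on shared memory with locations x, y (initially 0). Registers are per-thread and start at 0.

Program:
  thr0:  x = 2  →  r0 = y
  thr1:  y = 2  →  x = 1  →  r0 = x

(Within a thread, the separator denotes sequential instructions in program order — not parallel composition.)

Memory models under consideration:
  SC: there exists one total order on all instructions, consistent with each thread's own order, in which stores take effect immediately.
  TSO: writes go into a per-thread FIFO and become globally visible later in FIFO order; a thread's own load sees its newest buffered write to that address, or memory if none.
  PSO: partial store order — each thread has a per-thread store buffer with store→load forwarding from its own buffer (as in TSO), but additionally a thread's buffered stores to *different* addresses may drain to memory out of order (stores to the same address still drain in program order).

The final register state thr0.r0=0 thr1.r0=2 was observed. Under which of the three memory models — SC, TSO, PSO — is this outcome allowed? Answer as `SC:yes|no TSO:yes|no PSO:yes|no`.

outcome vector order: (thr0.r0,thr1.r0)
[SC] allowed = {<0 1>, <2 1>, <2 2>}
[TSO] allowed = {<0 1>, <0 2>, <2 1>, <2 2>}
[PSO] allowed = {<0 1>, <0 2>, <2 1>, <2 2>}
target <0 2> ∈ {TSO,PSO}

SC:no TSO:yes PSO:yes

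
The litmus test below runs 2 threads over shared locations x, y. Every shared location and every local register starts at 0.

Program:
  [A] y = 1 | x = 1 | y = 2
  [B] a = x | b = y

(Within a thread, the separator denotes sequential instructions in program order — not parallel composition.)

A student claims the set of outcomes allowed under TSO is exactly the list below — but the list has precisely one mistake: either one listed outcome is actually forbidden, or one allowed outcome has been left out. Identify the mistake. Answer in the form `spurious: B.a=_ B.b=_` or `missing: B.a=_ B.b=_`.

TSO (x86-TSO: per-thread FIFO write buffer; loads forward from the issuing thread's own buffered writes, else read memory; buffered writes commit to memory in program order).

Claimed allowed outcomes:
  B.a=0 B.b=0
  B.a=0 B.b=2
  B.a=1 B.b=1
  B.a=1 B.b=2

missing: B.a=0 B.b=1

outcome vector order: (B.a,B.b)
TSO: 5 outcomes — {00 01 02 11 12}
TSO∖claimed = {01}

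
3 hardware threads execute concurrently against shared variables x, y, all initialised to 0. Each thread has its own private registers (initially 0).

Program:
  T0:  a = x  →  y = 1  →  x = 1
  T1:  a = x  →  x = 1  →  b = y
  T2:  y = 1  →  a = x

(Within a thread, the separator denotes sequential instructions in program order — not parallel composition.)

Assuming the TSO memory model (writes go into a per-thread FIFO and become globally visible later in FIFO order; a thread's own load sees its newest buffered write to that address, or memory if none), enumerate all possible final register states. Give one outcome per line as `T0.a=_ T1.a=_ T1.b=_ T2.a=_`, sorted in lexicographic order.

outcome vector order: (T0.a,T1.a,T1.b,T2.a)
|TSO outcomes| = 10

T0.a=0 T1.a=0 T1.b=0 T2.a=0
T0.a=0 T1.a=0 T1.b=0 T2.a=1
T0.a=0 T1.a=0 T1.b=1 T2.a=0
T0.a=0 T1.a=0 T1.b=1 T2.a=1
T0.a=0 T1.a=1 T1.b=1 T2.a=0
T0.a=0 T1.a=1 T1.b=1 T2.a=1
T0.a=1 T1.a=0 T1.b=0 T2.a=0
T0.a=1 T1.a=0 T1.b=0 T2.a=1
T0.a=1 T1.a=0 T1.b=1 T2.a=0
T0.a=1 T1.a=0 T1.b=1 T2.a=1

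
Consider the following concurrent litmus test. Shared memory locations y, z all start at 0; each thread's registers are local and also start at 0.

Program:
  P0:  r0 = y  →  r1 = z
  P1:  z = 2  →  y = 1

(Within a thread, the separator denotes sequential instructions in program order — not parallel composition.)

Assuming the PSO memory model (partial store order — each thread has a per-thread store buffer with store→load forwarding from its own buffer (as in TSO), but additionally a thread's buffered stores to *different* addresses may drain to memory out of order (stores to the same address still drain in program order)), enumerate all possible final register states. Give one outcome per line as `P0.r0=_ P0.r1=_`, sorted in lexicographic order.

P0.r0=0 P0.r1=0
P0.r0=0 P0.r1=2
P0.r0=1 P0.r1=0
P0.r0=1 P0.r1=2

outcome vector order: (P0.r0,P0.r1)
|PSO outcomes| = 4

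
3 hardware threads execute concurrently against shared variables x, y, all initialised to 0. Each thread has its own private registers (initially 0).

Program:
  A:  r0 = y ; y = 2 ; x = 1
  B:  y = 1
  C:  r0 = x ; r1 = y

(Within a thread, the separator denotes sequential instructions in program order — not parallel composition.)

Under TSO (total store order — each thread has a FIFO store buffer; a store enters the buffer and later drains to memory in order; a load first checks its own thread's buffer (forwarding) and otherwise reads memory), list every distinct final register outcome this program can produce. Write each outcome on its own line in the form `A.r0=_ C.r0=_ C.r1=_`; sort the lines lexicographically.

A.r0=0 C.r0=0 C.r1=0
A.r0=0 C.r0=0 C.r1=1
A.r0=0 C.r0=0 C.r1=2
A.r0=0 C.r0=1 C.r1=1
A.r0=0 C.r0=1 C.r1=2
A.r0=1 C.r0=0 C.r1=0
A.r0=1 C.r0=0 C.r1=1
A.r0=1 C.r0=0 C.r1=2
A.r0=1 C.r0=1 C.r1=2

outcome vector order: (A.r0,C.r0,C.r1)
|TSO outcomes| = 9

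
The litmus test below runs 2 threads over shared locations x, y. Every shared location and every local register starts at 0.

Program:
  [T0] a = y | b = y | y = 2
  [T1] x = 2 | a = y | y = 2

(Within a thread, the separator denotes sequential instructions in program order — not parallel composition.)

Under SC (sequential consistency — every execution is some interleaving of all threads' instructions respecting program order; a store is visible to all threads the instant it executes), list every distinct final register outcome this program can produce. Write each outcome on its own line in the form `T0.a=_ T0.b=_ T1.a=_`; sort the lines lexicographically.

T0.a=0 T0.b=0 T1.a=0
T0.a=0 T0.b=0 T1.a=2
T0.a=0 T0.b=2 T1.a=0
T0.a=2 T0.b=2 T1.a=0

outcome vector order: (T0.a,T0.b,T1.a)
|SC outcomes| = 4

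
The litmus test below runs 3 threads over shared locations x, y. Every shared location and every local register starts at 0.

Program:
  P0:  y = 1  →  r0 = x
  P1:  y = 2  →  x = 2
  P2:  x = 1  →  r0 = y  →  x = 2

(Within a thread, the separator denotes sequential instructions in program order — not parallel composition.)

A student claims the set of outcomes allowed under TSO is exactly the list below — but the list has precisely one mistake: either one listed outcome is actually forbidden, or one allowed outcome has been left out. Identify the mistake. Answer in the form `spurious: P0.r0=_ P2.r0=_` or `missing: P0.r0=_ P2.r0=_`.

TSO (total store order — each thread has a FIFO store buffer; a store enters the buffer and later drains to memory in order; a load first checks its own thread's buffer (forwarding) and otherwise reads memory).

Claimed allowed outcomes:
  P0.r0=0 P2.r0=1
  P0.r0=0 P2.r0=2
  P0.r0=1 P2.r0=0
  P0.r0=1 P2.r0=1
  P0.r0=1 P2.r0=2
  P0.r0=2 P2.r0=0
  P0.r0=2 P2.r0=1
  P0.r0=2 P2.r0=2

missing: P0.r0=0 P2.r0=0

outcome vector order: (P0.r0,P2.r0)
TSO: 9 outcomes — {<0 0>, <0 1>, <0 2>, <1 0>, <1 1>, <1 2>, <2 0>, <2 1>, <2 2>}
TSO∖claimed = {<0 0>}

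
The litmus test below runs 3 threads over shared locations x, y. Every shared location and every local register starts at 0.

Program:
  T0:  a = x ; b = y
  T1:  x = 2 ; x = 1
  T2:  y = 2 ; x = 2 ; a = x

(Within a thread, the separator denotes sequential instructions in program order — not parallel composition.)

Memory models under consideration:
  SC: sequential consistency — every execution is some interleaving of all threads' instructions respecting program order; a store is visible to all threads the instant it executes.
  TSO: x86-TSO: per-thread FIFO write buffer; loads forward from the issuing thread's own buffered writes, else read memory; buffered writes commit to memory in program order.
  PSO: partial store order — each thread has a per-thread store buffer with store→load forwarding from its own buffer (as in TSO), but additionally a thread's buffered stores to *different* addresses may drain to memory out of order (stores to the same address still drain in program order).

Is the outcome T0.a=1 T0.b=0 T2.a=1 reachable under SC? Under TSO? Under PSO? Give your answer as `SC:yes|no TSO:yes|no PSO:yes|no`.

outcome vector order: (T0.a,T0.b,T2.a)
SC: 11 outcomes — {001; 002; 021; 022; 102; 121; 122; 201; 202; 221; 222}
TSO: 11 outcomes — {001; 002; 021; 022; 102; 121; 122; 201; 202; 221; 222}
PSO: 12 outcomes — {001; 002; 021; 022; 101; 102; 121; 122; 201; 202; 221; 222}
target 101 ∈ {PSO}

SC:no TSO:no PSO:yes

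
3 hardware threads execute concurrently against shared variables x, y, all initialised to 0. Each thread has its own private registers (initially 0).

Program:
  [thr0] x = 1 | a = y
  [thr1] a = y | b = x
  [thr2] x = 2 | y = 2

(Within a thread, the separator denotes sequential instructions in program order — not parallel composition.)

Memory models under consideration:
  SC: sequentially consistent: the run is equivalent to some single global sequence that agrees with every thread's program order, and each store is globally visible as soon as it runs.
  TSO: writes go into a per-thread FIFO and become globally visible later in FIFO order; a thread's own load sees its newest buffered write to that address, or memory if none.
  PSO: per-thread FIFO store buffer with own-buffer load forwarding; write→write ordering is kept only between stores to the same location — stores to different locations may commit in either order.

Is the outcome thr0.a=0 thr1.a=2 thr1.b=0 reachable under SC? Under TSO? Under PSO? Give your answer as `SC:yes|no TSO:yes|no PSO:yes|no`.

SC:no TSO:no PSO:yes

outcome vector order: (thr0.a,thr1.a,thr1.b)
SC: 10 outcomes — {(0,0,0) (0,0,1) (0,0,2) (0,2,1) (0,2,2) (2,0,0) (2,0,1) (2,0,2) (2,2,1) (2,2,2)}
TSO: 10 outcomes — {(0,0,0) (0,0,1) (0,0,2) (0,2,1) (0,2,2) (2,0,0) (2,0,1) (2,0,2) (2,2,1) (2,2,2)}
PSO: 12 outcomes — {(0,0,0) (0,0,1) (0,0,2) (0,2,0) (0,2,1) (0,2,2) (2,0,0) (2,0,1) (2,0,2) (2,2,0) (2,2,1) (2,2,2)}
target (0,2,0) ∈ {PSO}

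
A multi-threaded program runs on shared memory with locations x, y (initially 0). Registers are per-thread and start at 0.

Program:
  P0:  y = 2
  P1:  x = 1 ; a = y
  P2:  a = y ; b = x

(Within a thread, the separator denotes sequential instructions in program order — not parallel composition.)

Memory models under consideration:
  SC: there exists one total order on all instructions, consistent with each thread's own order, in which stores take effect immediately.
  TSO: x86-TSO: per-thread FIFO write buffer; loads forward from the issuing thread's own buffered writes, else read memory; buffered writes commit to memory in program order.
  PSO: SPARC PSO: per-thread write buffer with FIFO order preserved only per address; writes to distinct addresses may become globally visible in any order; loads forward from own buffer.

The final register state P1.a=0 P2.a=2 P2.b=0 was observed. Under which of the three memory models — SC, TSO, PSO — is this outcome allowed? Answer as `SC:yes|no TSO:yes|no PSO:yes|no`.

SC:no TSO:yes PSO:yes

outcome vector order: (P1.a,P2.a,P2.b)
SC (7): (0,0,0) (0,0,1) (0,2,1) (2,0,0) (2,0,1) (2,2,0) (2,2,1)
TSO (8): (0,0,0) (0,0,1) (0,2,0) (0,2,1) (2,0,0) (2,0,1) (2,2,0) (2,2,1)
PSO (8): (0,0,0) (0,0,1) (0,2,0) (0,2,1) (2,0,0) (2,0,1) (2,2,0) (2,2,1)
target (0,2,0) ∈ {TSO,PSO}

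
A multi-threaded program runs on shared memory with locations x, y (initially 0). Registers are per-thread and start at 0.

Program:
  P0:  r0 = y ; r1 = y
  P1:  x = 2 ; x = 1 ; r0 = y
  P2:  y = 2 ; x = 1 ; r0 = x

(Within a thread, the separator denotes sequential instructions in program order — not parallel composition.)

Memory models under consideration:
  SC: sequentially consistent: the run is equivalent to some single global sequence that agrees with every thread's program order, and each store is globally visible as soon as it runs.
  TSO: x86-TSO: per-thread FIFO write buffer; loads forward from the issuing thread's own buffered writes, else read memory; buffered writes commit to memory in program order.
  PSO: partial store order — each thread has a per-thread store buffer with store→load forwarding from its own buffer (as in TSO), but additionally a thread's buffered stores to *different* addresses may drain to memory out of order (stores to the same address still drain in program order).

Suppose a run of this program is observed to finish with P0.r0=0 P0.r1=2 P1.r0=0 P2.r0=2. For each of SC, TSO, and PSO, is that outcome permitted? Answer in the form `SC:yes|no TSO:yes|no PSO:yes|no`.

outcome vector order: (P0.r0,P0.r1,P1.r0,P2.r0)
[SC] allowed = {<0 0 0 1> <0 0 2 1> <0 0 2 2> <0 2 0 1> <0 2 2 1> <0 2 2 2> <2 2 0 1> <2 2 2 1> <2 2 2 2>}
[TSO] allowed = {<0 0 0 1> <0 0 0 2> <0 0 2 1> <0 0 2 2> <0 2 0 1> <0 2 0 2> <0 2 2 1> <0 2 2 2> <2 2 0 1> <2 2 0 2> <2 2 2 1> <2 2 2 2>}
[PSO] allowed = {<0 0 0 1> <0 0 0 2> <0 0 2 1> <0 0 2 2> <0 2 0 1> <0 2 0 2> <0 2 2 1> <0 2 2 2> <2 2 0 1> <2 2 0 2> <2 2 2 1> <2 2 2 2>}
target <0 2 0 2> ∈ {TSO,PSO}

SC:no TSO:yes PSO:yes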